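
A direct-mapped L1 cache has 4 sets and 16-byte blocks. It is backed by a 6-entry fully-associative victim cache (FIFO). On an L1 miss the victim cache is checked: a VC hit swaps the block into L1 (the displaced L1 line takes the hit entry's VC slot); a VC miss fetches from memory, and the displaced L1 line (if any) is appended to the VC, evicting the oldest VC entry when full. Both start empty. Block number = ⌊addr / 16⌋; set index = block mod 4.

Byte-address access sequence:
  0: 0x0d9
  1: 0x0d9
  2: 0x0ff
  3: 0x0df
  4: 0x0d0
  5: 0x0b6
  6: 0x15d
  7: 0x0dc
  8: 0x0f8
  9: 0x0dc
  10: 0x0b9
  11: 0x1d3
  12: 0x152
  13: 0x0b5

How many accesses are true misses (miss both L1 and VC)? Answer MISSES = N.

0: 0xd9 (blk 13, set 1) → MISS  vc=[]
1: 0xd9 (blk 13, set 1) → L1-HIT  vc=[]
2: 0xff (blk 15, set 3) → MISS  vc=[]
3: 0xdf (blk 13, set 1) → L1-HIT  vc=[]
4: 0xd0 (blk 13, set 1) → L1-HIT  vc=[]
5: 0xb6 (blk 11, set 3) → MISS  vc=[15]
6: 0x15d (blk 21, set 1) → MISS  vc=[15, 13]
7: 0xdc (blk 13, set 1) → VC-HIT  vc=[15, 21]
8: 0xf8 (blk 15, set 3) → VC-HIT  vc=[11, 21]
9: 0xdc (blk 13, set 1) → L1-HIT  vc=[11, 21]
10: 0xb9 (blk 11, set 3) → VC-HIT  vc=[15, 21]
11: 0x1d3 (blk 29, set 1) → MISS  vc=[15, 21, 13]
12: 0x152 (blk 21, set 1) → VC-HIT  vc=[15, 29, 13]
13: 0xb5 (blk 11, set 3) → L1-HIT  vc=[15, 29, 13]

MISSES = 5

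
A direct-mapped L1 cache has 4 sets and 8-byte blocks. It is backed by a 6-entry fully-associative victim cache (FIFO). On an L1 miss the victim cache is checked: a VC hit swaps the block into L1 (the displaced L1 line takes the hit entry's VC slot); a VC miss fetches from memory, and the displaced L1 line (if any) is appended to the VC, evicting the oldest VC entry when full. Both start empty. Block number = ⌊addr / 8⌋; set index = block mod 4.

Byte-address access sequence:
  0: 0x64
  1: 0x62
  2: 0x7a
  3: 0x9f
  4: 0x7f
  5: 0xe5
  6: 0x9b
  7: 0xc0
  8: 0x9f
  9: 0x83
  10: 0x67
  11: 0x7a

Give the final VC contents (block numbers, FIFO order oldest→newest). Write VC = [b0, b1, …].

VC = [19, 16, 28, 24]

0: 0x64 (blk 12, set 0) → MISS  vc=[]
1: 0x62 (blk 12, set 0) → L1-HIT  vc=[]
2: 0x7a (blk 15, set 3) → MISS  vc=[]
3: 0x9f (blk 19, set 3) → MISS  vc=[15]
4: 0x7f (blk 15, set 3) → VC-HIT  vc=[19]
5: 0xe5 (blk 28, set 0) → MISS  vc=[19, 12]
6: 0x9b (blk 19, set 3) → VC-HIT  vc=[15, 12]
7: 0xc0 (blk 24, set 0) → MISS  vc=[15, 12, 28]
8: 0x9f (blk 19, set 3) → L1-HIT  vc=[15, 12, 28]
9: 0x83 (blk 16, set 0) → MISS  vc=[15, 12, 28, 24]
10: 0x67 (blk 12, set 0) → VC-HIT  vc=[15, 16, 28, 24]
11: 0x7a (blk 15, set 3) → VC-HIT  vc=[19, 16, 28, 24]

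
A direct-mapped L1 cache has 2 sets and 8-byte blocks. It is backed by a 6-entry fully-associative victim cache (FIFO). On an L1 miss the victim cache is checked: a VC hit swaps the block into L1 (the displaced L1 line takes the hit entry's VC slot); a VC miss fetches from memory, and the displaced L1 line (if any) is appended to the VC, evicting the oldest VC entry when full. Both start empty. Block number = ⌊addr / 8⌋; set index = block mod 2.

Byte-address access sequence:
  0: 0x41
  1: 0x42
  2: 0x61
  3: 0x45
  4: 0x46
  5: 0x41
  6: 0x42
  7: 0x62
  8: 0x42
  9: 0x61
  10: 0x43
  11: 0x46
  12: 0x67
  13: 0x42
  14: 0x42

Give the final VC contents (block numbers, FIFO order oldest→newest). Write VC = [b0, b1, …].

#0 0x41→b8/s0 MISS; vc=[]
#1 0x42→b8/s0 L1-HIT; vc=[]
#2 0x61→b12/s0 MISS; vc=[8]
#3 0x45→b8/s0 VC-HIT; vc=[12]
#4 0x46→b8/s0 L1-HIT; vc=[12]
#5 0x41→b8/s0 L1-HIT; vc=[12]
#6 0x42→b8/s0 L1-HIT; vc=[12]
#7 0x62→b12/s0 VC-HIT; vc=[8]
#8 0x42→b8/s0 VC-HIT; vc=[12]
#9 0x61→b12/s0 VC-HIT; vc=[8]
#10 0x43→b8/s0 VC-HIT; vc=[12]
#11 0x46→b8/s0 L1-HIT; vc=[12]
#12 0x67→b12/s0 VC-HIT; vc=[8]
#13 0x42→b8/s0 VC-HIT; vc=[12]
#14 0x42→b8/s0 L1-HIT; vc=[12]

VC = [12]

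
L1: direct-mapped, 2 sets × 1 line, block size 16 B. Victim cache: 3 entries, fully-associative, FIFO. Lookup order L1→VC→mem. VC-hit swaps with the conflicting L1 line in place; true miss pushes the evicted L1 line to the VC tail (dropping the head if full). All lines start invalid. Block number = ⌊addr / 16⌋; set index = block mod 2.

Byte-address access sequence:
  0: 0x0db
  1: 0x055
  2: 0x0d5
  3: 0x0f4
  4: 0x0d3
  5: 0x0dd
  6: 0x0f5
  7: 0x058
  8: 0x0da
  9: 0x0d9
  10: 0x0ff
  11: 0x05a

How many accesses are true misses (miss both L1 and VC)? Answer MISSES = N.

#0 0xdb→b13/s1 MISS; vc=[]
#1 0x55→b5/s1 MISS; vc=[13]
#2 0xd5→b13/s1 VC-HIT; vc=[5]
#3 0xf4→b15/s1 MISS; vc=[5,13]
#4 0xd3→b13/s1 VC-HIT; vc=[5,15]
#5 0xdd→b13/s1 L1-HIT; vc=[5,15]
#6 0xf5→b15/s1 VC-HIT; vc=[5,13]
#7 0x58→b5/s1 VC-HIT; vc=[15,13]
#8 0xda→b13/s1 VC-HIT; vc=[15,5]
#9 0xd9→b13/s1 L1-HIT; vc=[15,5]
#10 0xff→b15/s1 VC-HIT; vc=[13,5]
#11 0x5a→b5/s1 VC-HIT; vc=[13,15]

MISSES = 3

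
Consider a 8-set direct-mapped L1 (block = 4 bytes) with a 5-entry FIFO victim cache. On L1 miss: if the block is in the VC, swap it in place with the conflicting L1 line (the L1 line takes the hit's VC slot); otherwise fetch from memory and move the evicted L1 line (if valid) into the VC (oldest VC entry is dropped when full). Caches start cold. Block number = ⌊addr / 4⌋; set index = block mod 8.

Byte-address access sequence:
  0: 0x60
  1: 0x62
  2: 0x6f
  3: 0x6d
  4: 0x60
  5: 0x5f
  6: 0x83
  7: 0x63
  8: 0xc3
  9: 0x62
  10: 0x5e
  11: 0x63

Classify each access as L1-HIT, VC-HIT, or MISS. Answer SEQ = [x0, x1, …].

  [0] addr=0x60 blk=24 s=0: MISS | VC []
  [1] addr=0x62 blk=24 s=0: L1-HIT | VC []
  [2] addr=0x6f blk=27 s=3: MISS | VC []
  [3] addr=0x6d blk=27 s=3: L1-HIT | VC []
  [4] addr=0x60 blk=24 s=0: L1-HIT | VC []
  [5] addr=0x5f blk=23 s=7: MISS | VC []
  [6] addr=0x83 blk=32 s=0: MISS | VC [24]
  [7] addr=0x63 blk=24 s=0: VC-HIT | VC [32]
  [8] addr=0xc3 blk=48 s=0: MISS | VC [32, 24]
  [9] addr=0x62 blk=24 s=0: VC-HIT | VC [32, 48]
  [10] addr=0x5e blk=23 s=7: L1-HIT | VC [32, 48]
  [11] addr=0x63 blk=24 s=0: L1-HIT | VC [32, 48]

SEQ = [MISS, L1-HIT, MISS, L1-HIT, L1-HIT, MISS, MISS, VC-HIT, MISS, VC-HIT, L1-HIT, L1-HIT]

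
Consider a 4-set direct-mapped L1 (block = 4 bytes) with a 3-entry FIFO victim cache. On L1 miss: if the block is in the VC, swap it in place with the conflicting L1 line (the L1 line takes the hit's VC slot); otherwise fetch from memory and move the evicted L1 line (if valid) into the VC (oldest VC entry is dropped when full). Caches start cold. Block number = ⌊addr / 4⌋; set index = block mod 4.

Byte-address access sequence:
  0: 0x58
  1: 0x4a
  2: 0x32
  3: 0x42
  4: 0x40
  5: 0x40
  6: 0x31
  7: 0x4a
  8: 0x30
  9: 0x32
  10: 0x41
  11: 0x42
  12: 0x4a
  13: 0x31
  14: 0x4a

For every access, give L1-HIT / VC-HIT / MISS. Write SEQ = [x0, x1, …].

  [0] addr=0x58 blk=22 s=2: MISS | VC []
  [1] addr=0x4a blk=18 s=2: MISS | VC [22]
  [2] addr=0x32 blk=12 s=0: MISS | VC [22]
  [3] addr=0x42 blk=16 s=0: MISS | VC [22, 12]
  [4] addr=0x40 blk=16 s=0: L1-HIT | VC [22, 12]
  [5] addr=0x40 blk=16 s=0: L1-HIT | VC [22, 12]
  [6] addr=0x31 blk=12 s=0: VC-HIT | VC [22, 16]
  [7] addr=0x4a blk=18 s=2: L1-HIT | VC [22, 16]
  [8] addr=0x30 blk=12 s=0: L1-HIT | VC [22, 16]
  [9] addr=0x32 blk=12 s=0: L1-HIT | VC [22, 16]
  [10] addr=0x41 blk=16 s=0: VC-HIT | VC [22, 12]
  [11] addr=0x42 blk=16 s=0: L1-HIT | VC [22, 12]
  [12] addr=0x4a blk=18 s=2: L1-HIT | VC [22, 12]
  [13] addr=0x31 blk=12 s=0: VC-HIT | VC [22, 16]
  [14] addr=0x4a blk=18 s=2: L1-HIT | VC [22, 16]

SEQ = [MISS, MISS, MISS, MISS, L1-HIT, L1-HIT, VC-HIT, L1-HIT, L1-HIT, L1-HIT, VC-HIT, L1-HIT, L1-HIT, VC-HIT, L1-HIT]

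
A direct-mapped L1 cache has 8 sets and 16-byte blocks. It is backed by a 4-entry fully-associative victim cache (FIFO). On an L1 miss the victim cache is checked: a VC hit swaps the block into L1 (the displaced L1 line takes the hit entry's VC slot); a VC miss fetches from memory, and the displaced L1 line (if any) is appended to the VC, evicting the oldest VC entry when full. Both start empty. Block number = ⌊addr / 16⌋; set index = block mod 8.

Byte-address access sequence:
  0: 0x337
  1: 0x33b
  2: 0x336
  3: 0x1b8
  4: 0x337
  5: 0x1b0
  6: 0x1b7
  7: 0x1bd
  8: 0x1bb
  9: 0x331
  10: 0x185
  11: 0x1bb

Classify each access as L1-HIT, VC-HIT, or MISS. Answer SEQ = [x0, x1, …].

SEQ = [MISS, L1-HIT, L1-HIT, MISS, VC-HIT, VC-HIT, L1-HIT, L1-HIT, L1-HIT, VC-HIT, MISS, VC-HIT]

  [0] addr=0x337 blk=51 s=3: MISS | VC []
  [1] addr=0x33b blk=51 s=3: L1-HIT | VC []
  [2] addr=0x336 blk=51 s=3: L1-HIT | VC []
  [3] addr=0x1b8 blk=27 s=3: MISS | VC [51]
  [4] addr=0x337 blk=51 s=3: VC-HIT | VC [27]
  [5] addr=0x1b0 blk=27 s=3: VC-HIT | VC [51]
  [6] addr=0x1b7 blk=27 s=3: L1-HIT | VC [51]
  [7] addr=0x1bd blk=27 s=3: L1-HIT | VC [51]
  [8] addr=0x1bb blk=27 s=3: L1-HIT | VC [51]
  [9] addr=0x331 blk=51 s=3: VC-HIT | VC [27]
  [10] addr=0x185 blk=24 s=0: MISS | VC [27]
  [11] addr=0x1bb blk=27 s=3: VC-HIT | VC [51]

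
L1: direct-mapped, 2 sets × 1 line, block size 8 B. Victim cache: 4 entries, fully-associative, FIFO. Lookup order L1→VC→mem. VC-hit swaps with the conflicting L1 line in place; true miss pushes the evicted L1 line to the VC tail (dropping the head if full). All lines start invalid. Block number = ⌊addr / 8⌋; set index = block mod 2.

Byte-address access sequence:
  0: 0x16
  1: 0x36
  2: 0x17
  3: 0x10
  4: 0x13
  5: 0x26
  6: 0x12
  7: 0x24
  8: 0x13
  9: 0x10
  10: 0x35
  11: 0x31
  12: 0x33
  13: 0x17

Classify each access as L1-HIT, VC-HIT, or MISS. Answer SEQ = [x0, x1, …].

#0 0x16→b2/s0 MISS; vc=[]
#1 0x36→b6/s0 MISS; vc=[2]
#2 0x17→b2/s0 VC-HIT; vc=[6]
#3 0x10→b2/s0 L1-HIT; vc=[6]
#4 0x13→b2/s0 L1-HIT; vc=[6]
#5 0x26→b4/s0 MISS; vc=[6,2]
#6 0x12→b2/s0 VC-HIT; vc=[6,4]
#7 0x24→b4/s0 VC-HIT; vc=[6,2]
#8 0x13→b2/s0 VC-HIT; vc=[6,4]
#9 0x10→b2/s0 L1-HIT; vc=[6,4]
#10 0x35→b6/s0 VC-HIT; vc=[2,4]
#11 0x31→b6/s0 L1-HIT; vc=[2,4]
#12 0x33→b6/s0 L1-HIT; vc=[2,4]
#13 0x17→b2/s0 VC-HIT; vc=[6,4]

SEQ = [MISS, MISS, VC-HIT, L1-HIT, L1-HIT, MISS, VC-HIT, VC-HIT, VC-HIT, L1-HIT, VC-HIT, L1-HIT, L1-HIT, VC-HIT]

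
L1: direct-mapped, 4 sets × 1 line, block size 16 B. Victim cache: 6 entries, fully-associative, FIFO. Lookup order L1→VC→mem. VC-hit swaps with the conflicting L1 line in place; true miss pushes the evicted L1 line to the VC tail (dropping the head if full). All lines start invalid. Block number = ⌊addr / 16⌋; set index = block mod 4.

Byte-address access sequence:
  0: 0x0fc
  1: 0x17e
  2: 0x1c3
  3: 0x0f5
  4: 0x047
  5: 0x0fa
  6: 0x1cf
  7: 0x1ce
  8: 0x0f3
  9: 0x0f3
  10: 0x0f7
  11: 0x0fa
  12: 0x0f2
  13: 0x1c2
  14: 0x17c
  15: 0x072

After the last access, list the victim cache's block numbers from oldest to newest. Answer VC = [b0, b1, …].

#0 0xfc→b15/s3 MISS; vc=[]
#1 0x17e→b23/s3 MISS; vc=[15]
#2 0x1c3→b28/s0 MISS; vc=[15]
#3 0xf5→b15/s3 VC-HIT; vc=[23]
#4 0x47→b4/s0 MISS; vc=[23,28]
#5 0xfa→b15/s3 L1-HIT; vc=[23,28]
#6 0x1cf→b28/s0 VC-HIT; vc=[23,4]
#7 0x1ce→b28/s0 L1-HIT; vc=[23,4]
#8 0xf3→b15/s3 L1-HIT; vc=[23,4]
#9 0xf3→b15/s3 L1-HIT; vc=[23,4]
#10 0xf7→b15/s3 L1-HIT; vc=[23,4]
#11 0xfa→b15/s3 L1-HIT; vc=[23,4]
#12 0xf2→b15/s3 L1-HIT; vc=[23,4]
#13 0x1c2→b28/s0 L1-HIT; vc=[23,4]
#14 0x17c→b23/s3 VC-HIT; vc=[15,4]
#15 0x72→b7/s3 MISS; vc=[15,4,23]

VC = [15, 4, 23]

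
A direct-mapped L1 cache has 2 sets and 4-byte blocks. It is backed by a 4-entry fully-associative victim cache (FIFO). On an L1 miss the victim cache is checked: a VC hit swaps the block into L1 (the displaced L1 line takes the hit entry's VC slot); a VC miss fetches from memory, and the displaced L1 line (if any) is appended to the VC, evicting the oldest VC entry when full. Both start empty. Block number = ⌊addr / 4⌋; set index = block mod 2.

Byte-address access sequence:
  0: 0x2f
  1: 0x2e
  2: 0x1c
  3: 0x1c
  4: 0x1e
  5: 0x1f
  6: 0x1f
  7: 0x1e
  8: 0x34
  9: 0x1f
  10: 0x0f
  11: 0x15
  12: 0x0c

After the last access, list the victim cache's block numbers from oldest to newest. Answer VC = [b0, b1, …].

VC = [11, 13, 7, 5]

#0 0x2f→b11/s1 MISS; vc=[]
#1 0x2e→b11/s1 L1-HIT; vc=[]
#2 0x1c→b7/s1 MISS; vc=[11]
#3 0x1c→b7/s1 L1-HIT; vc=[11]
#4 0x1e→b7/s1 L1-HIT; vc=[11]
#5 0x1f→b7/s1 L1-HIT; vc=[11]
#6 0x1f→b7/s1 L1-HIT; vc=[11]
#7 0x1e→b7/s1 L1-HIT; vc=[11]
#8 0x34→b13/s1 MISS; vc=[11,7]
#9 0x1f→b7/s1 VC-HIT; vc=[11,13]
#10 0xf→b3/s1 MISS; vc=[11,13,7]
#11 0x15→b5/s1 MISS; vc=[11,13,7,3]
#12 0xc→b3/s1 VC-HIT; vc=[11,13,7,5]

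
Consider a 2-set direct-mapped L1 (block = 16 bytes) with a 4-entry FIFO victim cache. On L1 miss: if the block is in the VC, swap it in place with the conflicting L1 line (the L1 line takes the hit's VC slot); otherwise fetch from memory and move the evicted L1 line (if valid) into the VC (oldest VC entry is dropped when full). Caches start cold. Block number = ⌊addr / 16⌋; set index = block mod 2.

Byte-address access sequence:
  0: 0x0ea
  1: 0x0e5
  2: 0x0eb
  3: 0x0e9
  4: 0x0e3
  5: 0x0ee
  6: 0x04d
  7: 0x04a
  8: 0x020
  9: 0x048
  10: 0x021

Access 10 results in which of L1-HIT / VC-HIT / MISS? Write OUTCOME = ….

OUTCOME = VC-HIT

  [0] addr=0xea blk=14 s=0: MISS | VC []
  [1] addr=0xe5 blk=14 s=0: L1-HIT | VC []
  [2] addr=0xeb blk=14 s=0: L1-HIT | VC []
  [3] addr=0xe9 blk=14 s=0: L1-HIT | VC []
  [4] addr=0xe3 blk=14 s=0: L1-HIT | VC []
  [5] addr=0xee blk=14 s=0: L1-HIT | VC []
  [6] addr=0x4d blk=4 s=0: MISS | VC [14]
  [7] addr=0x4a blk=4 s=0: L1-HIT | VC [14]
  [8] addr=0x20 blk=2 s=0: MISS | VC [14, 4]
  [9] addr=0x48 blk=4 s=0: VC-HIT | VC [14, 2]
  [10] addr=0x21 blk=2 s=0: VC-HIT | VC [14, 4]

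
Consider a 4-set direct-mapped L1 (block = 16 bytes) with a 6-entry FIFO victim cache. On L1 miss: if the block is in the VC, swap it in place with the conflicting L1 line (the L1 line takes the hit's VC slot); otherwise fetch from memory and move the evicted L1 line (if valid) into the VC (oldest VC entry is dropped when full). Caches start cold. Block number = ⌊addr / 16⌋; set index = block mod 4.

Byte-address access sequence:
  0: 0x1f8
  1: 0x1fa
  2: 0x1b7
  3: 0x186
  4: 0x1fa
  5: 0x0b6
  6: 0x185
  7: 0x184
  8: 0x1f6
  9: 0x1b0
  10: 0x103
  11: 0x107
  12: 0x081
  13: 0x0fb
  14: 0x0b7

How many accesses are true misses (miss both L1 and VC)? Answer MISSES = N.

0: 0x1f8 (blk 31, set 3) → MISS  vc=[]
1: 0x1fa (blk 31, set 3) → L1-HIT  vc=[]
2: 0x1b7 (blk 27, set 3) → MISS  vc=[31]
3: 0x186 (blk 24, set 0) → MISS  vc=[31]
4: 0x1fa (blk 31, set 3) → VC-HIT  vc=[27]
5: 0xb6 (blk 11, set 3) → MISS  vc=[27, 31]
6: 0x185 (blk 24, set 0) → L1-HIT  vc=[27, 31]
7: 0x184 (blk 24, set 0) → L1-HIT  vc=[27, 31]
8: 0x1f6 (blk 31, set 3) → VC-HIT  vc=[27, 11]
9: 0x1b0 (blk 27, set 3) → VC-HIT  vc=[31, 11]
10: 0x103 (blk 16, set 0) → MISS  vc=[31, 11, 24]
11: 0x107 (blk 16, set 0) → L1-HIT  vc=[31, 11, 24]
12: 0x81 (blk 8, set 0) → MISS  vc=[31, 11, 24, 16]
13: 0xfb (blk 15, set 3) → MISS  vc=[31, 11, 24, 16, 27]
14: 0xb7 (blk 11, set 3) → VC-HIT  vc=[31, 15, 24, 16, 27]

MISSES = 7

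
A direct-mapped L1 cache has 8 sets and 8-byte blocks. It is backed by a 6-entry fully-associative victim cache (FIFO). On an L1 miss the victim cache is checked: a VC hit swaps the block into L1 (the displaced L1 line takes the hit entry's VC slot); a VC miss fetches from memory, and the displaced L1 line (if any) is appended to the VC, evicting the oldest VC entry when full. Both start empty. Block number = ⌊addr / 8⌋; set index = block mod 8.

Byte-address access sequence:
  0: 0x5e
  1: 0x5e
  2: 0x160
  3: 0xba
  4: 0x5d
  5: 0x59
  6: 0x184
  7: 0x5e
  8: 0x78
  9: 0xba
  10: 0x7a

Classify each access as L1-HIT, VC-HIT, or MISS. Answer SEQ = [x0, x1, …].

#0 0x5e→b11/s3 MISS; vc=[]
#1 0x5e→b11/s3 L1-HIT; vc=[]
#2 0x160→b44/s4 MISS; vc=[]
#3 0xba→b23/s7 MISS; vc=[]
#4 0x5d→b11/s3 L1-HIT; vc=[]
#5 0x59→b11/s3 L1-HIT; vc=[]
#6 0x184→b48/s0 MISS; vc=[]
#7 0x5e→b11/s3 L1-HIT; vc=[]
#8 0x78→b15/s7 MISS; vc=[23]
#9 0xba→b23/s7 VC-HIT; vc=[15]
#10 0x7a→b15/s7 VC-HIT; vc=[23]

SEQ = [MISS, L1-HIT, MISS, MISS, L1-HIT, L1-HIT, MISS, L1-HIT, MISS, VC-HIT, VC-HIT]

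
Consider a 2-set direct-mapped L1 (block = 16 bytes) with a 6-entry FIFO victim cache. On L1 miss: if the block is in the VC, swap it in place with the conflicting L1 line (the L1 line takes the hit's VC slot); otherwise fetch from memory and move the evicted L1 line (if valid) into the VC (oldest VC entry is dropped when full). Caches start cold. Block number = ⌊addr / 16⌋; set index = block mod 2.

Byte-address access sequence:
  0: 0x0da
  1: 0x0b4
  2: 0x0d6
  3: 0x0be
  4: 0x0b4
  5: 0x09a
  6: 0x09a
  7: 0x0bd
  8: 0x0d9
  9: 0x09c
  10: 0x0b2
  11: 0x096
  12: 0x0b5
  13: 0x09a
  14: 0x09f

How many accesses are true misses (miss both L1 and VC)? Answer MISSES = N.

MISSES = 3

0: 0xda (blk 13, set 1) → MISS  vc=[]
1: 0xb4 (blk 11, set 1) → MISS  vc=[13]
2: 0xd6 (blk 13, set 1) → VC-HIT  vc=[11]
3: 0xbe (blk 11, set 1) → VC-HIT  vc=[13]
4: 0xb4 (blk 11, set 1) → L1-HIT  vc=[13]
5: 0x9a (blk 9, set 1) → MISS  vc=[13, 11]
6: 0x9a (blk 9, set 1) → L1-HIT  vc=[13, 11]
7: 0xbd (blk 11, set 1) → VC-HIT  vc=[13, 9]
8: 0xd9 (blk 13, set 1) → VC-HIT  vc=[11, 9]
9: 0x9c (blk 9, set 1) → VC-HIT  vc=[11, 13]
10: 0xb2 (blk 11, set 1) → VC-HIT  vc=[9, 13]
11: 0x96 (blk 9, set 1) → VC-HIT  vc=[11, 13]
12: 0xb5 (blk 11, set 1) → VC-HIT  vc=[9, 13]
13: 0x9a (blk 9, set 1) → VC-HIT  vc=[11, 13]
14: 0x9f (blk 9, set 1) → L1-HIT  vc=[11, 13]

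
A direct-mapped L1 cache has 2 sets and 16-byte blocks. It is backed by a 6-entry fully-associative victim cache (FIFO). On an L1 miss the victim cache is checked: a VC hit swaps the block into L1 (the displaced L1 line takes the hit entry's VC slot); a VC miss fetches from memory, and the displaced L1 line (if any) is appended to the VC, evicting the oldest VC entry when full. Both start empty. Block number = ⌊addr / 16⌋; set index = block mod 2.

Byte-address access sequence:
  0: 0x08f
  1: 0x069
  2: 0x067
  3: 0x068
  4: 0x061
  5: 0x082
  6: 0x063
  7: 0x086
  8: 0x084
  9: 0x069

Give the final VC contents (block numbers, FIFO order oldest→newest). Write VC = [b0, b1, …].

#0 0x8f→b8/s0 MISS; vc=[]
#1 0x69→b6/s0 MISS; vc=[8]
#2 0x67→b6/s0 L1-HIT; vc=[8]
#3 0x68→b6/s0 L1-HIT; vc=[8]
#4 0x61→b6/s0 L1-HIT; vc=[8]
#5 0x82→b8/s0 VC-HIT; vc=[6]
#6 0x63→b6/s0 VC-HIT; vc=[8]
#7 0x86→b8/s0 VC-HIT; vc=[6]
#8 0x84→b8/s0 L1-HIT; vc=[6]
#9 0x69→b6/s0 VC-HIT; vc=[8]

VC = [8]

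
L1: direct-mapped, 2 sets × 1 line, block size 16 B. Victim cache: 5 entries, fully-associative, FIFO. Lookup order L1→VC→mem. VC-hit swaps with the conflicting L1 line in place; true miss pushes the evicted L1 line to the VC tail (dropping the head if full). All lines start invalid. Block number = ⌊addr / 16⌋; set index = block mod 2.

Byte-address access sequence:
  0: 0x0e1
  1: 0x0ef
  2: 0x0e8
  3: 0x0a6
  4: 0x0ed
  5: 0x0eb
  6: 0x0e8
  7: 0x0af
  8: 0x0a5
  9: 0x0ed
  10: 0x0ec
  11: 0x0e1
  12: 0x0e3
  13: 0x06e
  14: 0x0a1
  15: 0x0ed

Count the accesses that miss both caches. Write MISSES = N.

MISSES = 3

#0 0xe1→b14/s0 MISS; vc=[]
#1 0xef→b14/s0 L1-HIT; vc=[]
#2 0xe8→b14/s0 L1-HIT; vc=[]
#3 0xa6→b10/s0 MISS; vc=[14]
#4 0xed→b14/s0 VC-HIT; vc=[10]
#5 0xeb→b14/s0 L1-HIT; vc=[10]
#6 0xe8→b14/s0 L1-HIT; vc=[10]
#7 0xaf→b10/s0 VC-HIT; vc=[14]
#8 0xa5→b10/s0 L1-HIT; vc=[14]
#9 0xed→b14/s0 VC-HIT; vc=[10]
#10 0xec→b14/s0 L1-HIT; vc=[10]
#11 0xe1→b14/s0 L1-HIT; vc=[10]
#12 0xe3→b14/s0 L1-HIT; vc=[10]
#13 0x6e→b6/s0 MISS; vc=[10,14]
#14 0xa1→b10/s0 VC-HIT; vc=[6,14]
#15 0xed→b14/s0 VC-HIT; vc=[6,10]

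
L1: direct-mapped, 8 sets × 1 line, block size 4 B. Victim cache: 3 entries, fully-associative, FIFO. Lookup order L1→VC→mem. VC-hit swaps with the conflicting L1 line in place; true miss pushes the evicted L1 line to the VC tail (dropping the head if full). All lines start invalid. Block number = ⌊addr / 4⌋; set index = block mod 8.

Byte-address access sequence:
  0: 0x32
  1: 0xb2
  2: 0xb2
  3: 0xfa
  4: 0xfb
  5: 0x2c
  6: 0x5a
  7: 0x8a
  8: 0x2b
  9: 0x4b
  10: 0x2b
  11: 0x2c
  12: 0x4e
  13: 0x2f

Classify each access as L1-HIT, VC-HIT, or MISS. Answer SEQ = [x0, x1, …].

SEQ = [MISS, MISS, L1-HIT, MISS, L1-HIT, MISS, MISS, MISS, MISS, MISS, VC-HIT, L1-HIT, MISS, VC-HIT]

0: 0x32 (blk 12, set 4) → MISS  vc=[]
1: 0xb2 (blk 44, set 4) → MISS  vc=[12]
2: 0xb2 (blk 44, set 4) → L1-HIT  vc=[12]
3: 0xfa (blk 62, set 6) → MISS  vc=[12]
4: 0xfb (blk 62, set 6) → L1-HIT  vc=[12]
5: 0x2c (blk 11, set 3) → MISS  vc=[12]
6: 0x5a (blk 22, set 6) → MISS  vc=[12, 62]
7: 0x8a (blk 34, set 2) → MISS  vc=[12, 62]
8: 0x2b (blk 10, set 2) → MISS  vc=[12, 62, 34]
9: 0x4b (blk 18, set 2) → MISS  vc=[62, 34, 10]
10: 0x2b (blk 10, set 2) → VC-HIT  vc=[62, 34, 18]
11: 0x2c (blk 11, set 3) → L1-HIT  vc=[62, 34, 18]
12: 0x4e (blk 19, set 3) → MISS  vc=[34, 18, 11]
13: 0x2f (blk 11, set 3) → VC-HIT  vc=[34, 18, 19]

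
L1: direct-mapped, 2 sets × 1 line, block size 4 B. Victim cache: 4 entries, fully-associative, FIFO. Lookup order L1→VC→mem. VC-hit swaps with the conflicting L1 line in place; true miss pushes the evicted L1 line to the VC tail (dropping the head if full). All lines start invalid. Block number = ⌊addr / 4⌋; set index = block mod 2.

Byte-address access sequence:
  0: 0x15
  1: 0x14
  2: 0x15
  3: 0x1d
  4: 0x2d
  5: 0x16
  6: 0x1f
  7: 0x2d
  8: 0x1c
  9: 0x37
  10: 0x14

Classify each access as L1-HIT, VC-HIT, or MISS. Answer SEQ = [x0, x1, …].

0: 0x15 (blk 5, set 1) → MISS  vc=[]
1: 0x14 (blk 5, set 1) → L1-HIT  vc=[]
2: 0x15 (blk 5, set 1) → L1-HIT  vc=[]
3: 0x1d (blk 7, set 1) → MISS  vc=[5]
4: 0x2d (blk 11, set 1) → MISS  vc=[5, 7]
5: 0x16 (blk 5, set 1) → VC-HIT  vc=[11, 7]
6: 0x1f (blk 7, set 1) → VC-HIT  vc=[11, 5]
7: 0x2d (blk 11, set 1) → VC-HIT  vc=[7, 5]
8: 0x1c (blk 7, set 1) → VC-HIT  vc=[11, 5]
9: 0x37 (blk 13, set 1) → MISS  vc=[11, 5, 7]
10: 0x14 (blk 5, set 1) → VC-HIT  vc=[11, 13, 7]

SEQ = [MISS, L1-HIT, L1-HIT, MISS, MISS, VC-HIT, VC-HIT, VC-HIT, VC-HIT, MISS, VC-HIT]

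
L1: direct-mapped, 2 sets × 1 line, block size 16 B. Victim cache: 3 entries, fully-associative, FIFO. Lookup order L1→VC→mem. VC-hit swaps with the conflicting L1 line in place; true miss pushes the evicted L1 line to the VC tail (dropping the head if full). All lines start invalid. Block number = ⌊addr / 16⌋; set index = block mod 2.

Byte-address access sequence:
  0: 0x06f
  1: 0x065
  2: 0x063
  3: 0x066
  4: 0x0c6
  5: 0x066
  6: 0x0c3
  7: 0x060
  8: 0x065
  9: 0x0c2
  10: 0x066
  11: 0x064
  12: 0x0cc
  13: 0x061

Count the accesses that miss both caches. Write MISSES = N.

#0 0x6f→b6/s0 MISS; vc=[]
#1 0x65→b6/s0 L1-HIT; vc=[]
#2 0x63→b6/s0 L1-HIT; vc=[]
#3 0x66→b6/s0 L1-HIT; vc=[]
#4 0xc6→b12/s0 MISS; vc=[6]
#5 0x66→b6/s0 VC-HIT; vc=[12]
#6 0xc3→b12/s0 VC-HIT; vc=[6]
#7 0x60→b6/s0 VC-HIT; vc=[12]
#8 0x65→b6/s0 L1-HIT; vc=[12]
#9 0xc2→b12/s0 VC-HIT; vc=[6]
#10 0x66→b6/s0 VC-HIT; vc=[12]
#11 0x64→b6/s0 L1-HIT; vc=[12]
#12 0xcc→b12/s0 VC-HIT; vc=[6]
#13 0x61→b6/s0 VC-HIT; vc=[12]

MISSES = 2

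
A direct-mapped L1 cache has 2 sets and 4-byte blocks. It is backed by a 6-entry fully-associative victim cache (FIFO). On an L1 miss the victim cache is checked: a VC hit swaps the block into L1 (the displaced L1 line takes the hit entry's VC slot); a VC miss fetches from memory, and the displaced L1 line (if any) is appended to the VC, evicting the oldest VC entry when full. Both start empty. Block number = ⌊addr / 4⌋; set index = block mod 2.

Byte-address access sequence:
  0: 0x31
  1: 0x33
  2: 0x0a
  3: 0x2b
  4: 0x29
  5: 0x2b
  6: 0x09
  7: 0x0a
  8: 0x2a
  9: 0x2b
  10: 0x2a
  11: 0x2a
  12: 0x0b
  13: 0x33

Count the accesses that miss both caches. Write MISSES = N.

  [0] addr=0x31 blk=12 s=0: MISS | VC []
  [1] addr=0x33 blk=12 s=0: L1-HIT | VC []
  [2] addr=0xa blk=2 s=0: MISS | VC [12]
  [3] addr=0x2b blk=10 s=0: MISS | VC [12, 2]
  [4] addr=0x29 blk=10 s=0: L1-HIT | VC [12, 2]
  [5] addr=0x2b blk=10 s=0: L1-HIT | VC [12, 2]
  [6] addr=0x9 blk=2 s=0: VC-HIT | VC [12, 10]
  [7] addr=0xa blk=2 s=0: L1-HIT | VC [12, 10]
  [8] addr=0x2a blk=10 s=0: VC-HIT | VC [12, 2]
  [9] addr=0x2b blk=10 s=0: L1-HIT | VC [12, 2]
  [10] addr=0x2a blk=10 s=0: L1-HIT | VC [12, 2]
  [11] addr=0x2a blk=10 s=0: L1-HIT | VC [12, 2]
  [12] addr=0xb blk=2 s=0: VC-HIT | VC [12, 10]
  [13] addr=0x33 blk=12 s=0: VC-HIT | VC [2, 10]

MISSES = 3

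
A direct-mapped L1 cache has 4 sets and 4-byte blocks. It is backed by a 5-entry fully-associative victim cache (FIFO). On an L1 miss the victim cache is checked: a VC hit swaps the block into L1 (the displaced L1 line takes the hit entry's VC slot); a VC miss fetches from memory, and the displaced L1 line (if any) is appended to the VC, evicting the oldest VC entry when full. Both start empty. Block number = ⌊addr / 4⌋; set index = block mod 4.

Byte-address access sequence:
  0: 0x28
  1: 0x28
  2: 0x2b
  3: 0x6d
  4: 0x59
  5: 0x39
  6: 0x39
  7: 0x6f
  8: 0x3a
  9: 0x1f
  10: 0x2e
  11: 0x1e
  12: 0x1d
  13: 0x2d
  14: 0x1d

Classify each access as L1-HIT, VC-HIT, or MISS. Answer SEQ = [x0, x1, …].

SEQ = [MISS, L1-HIT, L1-HIT, MISS, MISS, MISS, L1-HIT, L1-HIT, L1-HIT, MISS, MISS, VC-HIT, L1-HIT, VC-HIT, VC-HIT]

  [0] addr=0x28 blk=10 s=2: MISS | VC []
  [1] addr=0x28 blk=10 s=2: L1-HIT | VC []
  [2] addr=0x2b blk=10 s=2: L1-HIT | VC []
  [3] addr=0x6d blk=27 s=3: MISS | VC []
  [4] addr=0x59 blk=22 s=2: MISS | VC [10]
  [5] addr=0x39 blk=14 s=2: MISS | VC [10, 22]
  [6] addr=0x39 blk=14 s=2: L1-HIT | VC [10, 22]
  [7] addr=0x6f blk=27 s=3: L1-HIT | VC [10, 22]
  [8] addr=0x3a blk=14 s=2: L1-HIT | VC [10, 22]
  [9] addr=0x1f blk=7 s=3: MISS | VC [10, 22, 27]
  [10] addr=0x2e blk=11 s=3: MISS | VC [10, 22, 27, 7]
  [11] addr=0x1e blk=7 s=3: VC-HIT | VC [10, 22, 27, 11]
  [12] addr=0x1d blk=7 s=3: L1-HIT | VC [10, 22, 27, 11]
  [13] addr=0x2d blk=11 s=3: VC-HIT | VC [10, 22, 27, 7]
  [14] addr=0x1d blk=7 s=3: VC-HIT | VC [10, 22, 27, 11]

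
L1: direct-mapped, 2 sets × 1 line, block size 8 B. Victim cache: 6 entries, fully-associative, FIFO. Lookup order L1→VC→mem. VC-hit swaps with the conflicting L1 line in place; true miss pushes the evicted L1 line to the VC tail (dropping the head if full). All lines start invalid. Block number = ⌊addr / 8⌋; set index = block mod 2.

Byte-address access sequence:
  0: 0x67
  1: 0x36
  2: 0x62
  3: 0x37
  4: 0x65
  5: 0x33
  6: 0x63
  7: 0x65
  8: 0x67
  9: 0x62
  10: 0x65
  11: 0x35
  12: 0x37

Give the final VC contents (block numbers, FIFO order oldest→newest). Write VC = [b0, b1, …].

VC = [12]

0: 0x67 (blk 12, set 0) → MISS  vc=[]
1: 0x36 (blk 6, set 0) → MISS  vc=[12]
2: 0x62 (blk 12, set 0) → VC-HIT  vc=[6]
3: 0x37 (blk 6, set 0) → VC-HIT  vc=[12]
4: 0x65 (blk 12, set 0) → VC-HIT  vc=[6]
5: 0x33 (blk 6, set 0) → VC-HIT  vc=[12]
6: 0x63 (blk 12, set 0) → VC-HIT  vc=[6]
7: 0x65 (blk 12, set 0) → L1-HIT  vc=[6]
8: 0x67 (blk 12, set 0) → L1-HIT  vc=[6]
9: 0x62 (blk 12, set 0) → L1-HIT  vc=[6]
10: 0x65 (blk 12, set 0) → L1-HIT  vc=[6]
11: 0x35 (blk 6, set 0) → VC-HIT  vc=[12]
12: 0x37 (blk 6, set 0) → L1-HIT  vc=[12]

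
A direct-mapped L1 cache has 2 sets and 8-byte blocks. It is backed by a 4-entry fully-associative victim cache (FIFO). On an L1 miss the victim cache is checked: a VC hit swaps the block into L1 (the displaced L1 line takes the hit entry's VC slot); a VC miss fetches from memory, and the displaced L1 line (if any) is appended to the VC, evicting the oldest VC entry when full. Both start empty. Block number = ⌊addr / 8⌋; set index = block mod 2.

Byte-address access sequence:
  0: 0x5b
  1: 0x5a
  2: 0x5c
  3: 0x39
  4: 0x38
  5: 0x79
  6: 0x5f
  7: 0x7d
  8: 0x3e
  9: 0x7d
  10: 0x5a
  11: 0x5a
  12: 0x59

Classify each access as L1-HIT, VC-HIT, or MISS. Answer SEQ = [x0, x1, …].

SEQ = [MISS, L1-HIT, L1-HIT, MISS, L1-HIT, MISS, VC-HIT, VC-HIT, VC-HIT, VC-HIT, VC-HIT, L1-HIT, L1-HIT]

#0 0x5b→b11/s1 MISS; vc=[]
#1 0x5a→b11/s1 L1-HIT; vc=[]
#2 0x5c→b11/s1 L1-HIT; vc=[]
#3 0x39→b7/s1 MISS; vc=[11]
#4 0x38→b7/s1 L1-HIT; vc=[11]
#5 0x79→b15/s1 MISS; vc=[11,7]
#6 0x5f→b11/s1 VC-HIT; vc=[15,7]
#7 0x7d→b15/s1 VC-HIT; vc=[11,7]
#8 0x3e→b7/s1 VC-HIT; vc=[11,15]
#9 0x7d→b15/s1 VC-HIT; vc=[11,7]
#10 0x5a→b11/s1 VC-HIT; vc=[15,7]
#11 0x5a→b11/s1 L1-HIT; vc=[15,7]
#12 0x59→b11/s1 L1-HIT; vc=[15,7]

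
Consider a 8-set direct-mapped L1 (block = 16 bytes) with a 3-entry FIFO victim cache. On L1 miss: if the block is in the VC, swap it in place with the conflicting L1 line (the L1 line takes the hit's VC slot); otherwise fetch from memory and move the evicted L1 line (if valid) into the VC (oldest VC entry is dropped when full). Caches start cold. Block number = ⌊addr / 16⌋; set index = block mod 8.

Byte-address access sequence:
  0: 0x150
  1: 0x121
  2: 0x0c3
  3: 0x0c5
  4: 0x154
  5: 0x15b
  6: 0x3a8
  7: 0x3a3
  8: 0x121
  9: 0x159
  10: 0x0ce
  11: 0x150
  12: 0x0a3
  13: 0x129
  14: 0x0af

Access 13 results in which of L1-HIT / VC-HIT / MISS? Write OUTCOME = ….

OUTCOME = VC-HIT

  [0] addr=0x150 blk=21 s=5: MISS | VC []
  [1] addr=0x121 blk=18 s=2: MISS | VC []
  [2] addr=0xc3 blk=12 s=4: MISS | VC []
  [3] addr=0xc5 blk=12 s=4: L1-HIT | VC []
  [4] addr=0x154 blk=21 s=5: L1-HIT | VC []
  [5] addr=0x15b blk=21 s=5: L1-HIT | VC []
  [6] addr=0x3a8 blk=58 s=2: MISS | VC [18]
  [7] addr=0x3a3 blk=58 s=2: L1-HIT | VC [18]
  [8] addr=0x121 blk=18 s=2: VC-HIT | VC [58]
  [9] addr=0x159 blk=21 s=5: L1-HIT | VC [58]
  [10] addr=0xce blk=12 s=4: L1-HIT | VC [58]
  [11] addr=0x150 blk=21 s=5: L1-HIT | VC [58]
  [12] addr=0xa3 blk=10 s=2: MISS | VC [58, 18]
  [13] addr=0x129 blk=18 s=2: VC-HIT | VC [58, 10]
  [14] addr=0xaf blk=10 s=2: VC-HIT | VC [58, 18]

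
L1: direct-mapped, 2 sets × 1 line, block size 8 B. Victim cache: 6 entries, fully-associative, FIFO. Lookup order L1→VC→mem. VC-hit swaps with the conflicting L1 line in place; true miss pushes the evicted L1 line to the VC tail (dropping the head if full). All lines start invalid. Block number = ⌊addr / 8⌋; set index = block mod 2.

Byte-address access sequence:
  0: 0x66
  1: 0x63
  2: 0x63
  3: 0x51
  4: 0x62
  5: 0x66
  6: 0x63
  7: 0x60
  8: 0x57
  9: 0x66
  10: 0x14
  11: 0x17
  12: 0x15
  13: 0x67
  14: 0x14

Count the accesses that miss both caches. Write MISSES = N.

MISSES = 3

0: 0x66 (blk 12, set 0) → MISS  vc=[]
1: 0x63 (blk 12, set 0) → L1-HIT  vc=[]
2: 0x63 (blk 12, set 0) → L1-HIT  vc=[]
3: 0x51 (blk 10, set 0) → MISS  vc=[12]
4: 0x62 (blk 12, set 0) → VC-HIT  vc=[10]
5: 0x66 (blk 12, set 0) → L1-HIT  vc=[10]
6: 0x63 (blk 12, set 0) → L1-HIT  vc=[10]
7: 0x60 (blk 12, set 0) → L1-HIT  vc=[10]
8: 0x57 (blk 10, set 0) → VC-HIT  vc=[12]
9: 0x66 (blk 12, set 0) → VC-HIT  vc=[10]
10: 0x14 (blk 2, set 0) → MISS  vc=[10, 12]
11: 0x17 (blk 2, set 0) → L1-HIT  vc=[10, 12]
12: 0x15 (blk 2, set 0) → L1-HIT  vc=[10, 12]
13: 0x67 (blk 12, set 0) → VC-HIT  vc=[10, 2]
14: 0x14 (blk 2, set 0) → VC-HIT  vc=[10, 12]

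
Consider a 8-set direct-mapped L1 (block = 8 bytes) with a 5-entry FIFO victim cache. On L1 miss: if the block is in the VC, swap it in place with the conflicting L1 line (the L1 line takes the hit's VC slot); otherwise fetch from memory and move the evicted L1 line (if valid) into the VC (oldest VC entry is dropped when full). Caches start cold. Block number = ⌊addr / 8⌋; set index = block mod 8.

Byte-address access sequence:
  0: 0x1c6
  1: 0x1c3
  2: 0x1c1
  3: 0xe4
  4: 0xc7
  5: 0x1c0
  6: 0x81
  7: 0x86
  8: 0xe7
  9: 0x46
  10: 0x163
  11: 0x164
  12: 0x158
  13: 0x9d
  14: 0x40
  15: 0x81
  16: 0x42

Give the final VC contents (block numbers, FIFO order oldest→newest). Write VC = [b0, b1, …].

#0 0x1c6→b56/s0 MISS; vc=[]
#1 0x1c3→b56/s0 L1-HIT; vc=[]
#2 0x1c1→b56/s0 L1-HIT; vc=[]
#3 0xe4→b28/s4 MISS; vc=[]
#4 0xc7→b24/s0 MISS; vc=[56]
#5 0x1c0→b56/s0 VC-HIT; vc=[24]
#6 0x81→b16/s0 MISS; vc=[24,56]
#7 0x86→b16/s0 L1-HIT; vc=[24,56]
#8 0xe7→b28/s4 L1-HIT; vc=[24,56]
#9 0x46→b8/s0 MISS; vc=[24,56,16]
#10 0x163→b44/s4 MISS; vc=[24,56,16,28]
#11 0x164→b44/s4 L1-HIT; vc=[24,56,16,28]
#12 0x158→b43/s3 MISS; vc=[24,56,16,28]
#13 0x9d→b19/s3 MISS; vc=[24,56,16,28,43]
#14 0x40→b8/s0 L1-HIT; vc=[24,56,16,28,43]
#15 0x81→b16/s0 VC-HIT; vc=[24,56,8,28,43]
#16 0x42→b8/s0 VC-HIT; vc=[24,56,16,28,43]

VC = [24, 56, 16, 28, 43]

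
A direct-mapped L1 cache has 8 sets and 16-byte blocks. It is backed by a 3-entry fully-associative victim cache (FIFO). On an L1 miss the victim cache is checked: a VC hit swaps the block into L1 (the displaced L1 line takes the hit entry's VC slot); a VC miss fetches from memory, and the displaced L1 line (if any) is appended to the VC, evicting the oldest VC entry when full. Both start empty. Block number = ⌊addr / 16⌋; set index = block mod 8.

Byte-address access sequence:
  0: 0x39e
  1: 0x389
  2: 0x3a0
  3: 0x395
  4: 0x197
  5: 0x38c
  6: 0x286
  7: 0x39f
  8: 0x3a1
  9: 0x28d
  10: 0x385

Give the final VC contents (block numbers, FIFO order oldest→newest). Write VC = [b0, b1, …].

#0 0x39e→b57/s1 MISS; vc=[]
#1 0x389→b56/s0 MISS; vc=[]
#2 0x3a0→b58/s2 MISS; vc=[]
#3 0x395→b57/s1 L1-HIT; vc=[]
#4 0x197→b25/s1 MISS; vc=[57]
#5 0x38c→b56/s0 L1-HIT; vc=[57]
#6 0x286→b40/s0 MISS; vc=[57,56]
#7 0x39f→b57/s1 VC-HIT; vc=[25,56]
#8 0x3a1→b58/s2 L1-HIT; vc=[25,56]
#9 0x28d→b40/s0 L1-HIT; vc=[25,56]
#10 0x385→b56/s0 VC-HIT; vc=[25,40]

VC = [25, 40]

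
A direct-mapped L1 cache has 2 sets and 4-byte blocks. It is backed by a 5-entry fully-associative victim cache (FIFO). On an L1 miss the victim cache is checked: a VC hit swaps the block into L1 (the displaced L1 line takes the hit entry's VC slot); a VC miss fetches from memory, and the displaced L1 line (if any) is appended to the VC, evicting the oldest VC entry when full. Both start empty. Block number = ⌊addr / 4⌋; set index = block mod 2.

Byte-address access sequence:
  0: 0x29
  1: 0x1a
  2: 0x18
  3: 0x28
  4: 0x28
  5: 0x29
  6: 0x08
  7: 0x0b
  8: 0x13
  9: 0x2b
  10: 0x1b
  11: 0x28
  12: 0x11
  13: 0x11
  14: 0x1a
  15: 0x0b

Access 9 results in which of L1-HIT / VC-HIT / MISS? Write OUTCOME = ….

OUTCOME = VC-HIT

#0 0x29→b10/s0 MISS; vc=[]
#1 0x1a→b6/s0 MISS; vc=[10]
#2 0x18→b6/s0 L1-HIT; vc=[10]
#3 0x28→b10/s0 VC-HIT; vc=[6]
#4 0x28→b10/s0 L1-HIT; vc=[6]
#5 0x29→b10/s0 L1-HIT; vc=[6]
#6 0x8→b2/s0 MISS; vc=[6,10]
#7 0xb→b2/s0 L1-HIT; vc=[6,10]
#8 0x13→b4/s0 MISS; vc=[6,10,2]
#9 0x2b→b10/s0 VC-HIT; vc=[6,4,2]
#10 0x1b→b6/s0 VC-HIT; vc=[10,4,2]
#11 0x28→b10/s0 VC-HIT; vc=[6,4,2]
#12 0x11→b4/s0 VC-HIT; vc=[6,10,2]
#13 0x11→b4/s0 L1-HIT; vc=[6,10,2]
#14 0x1a→b6/s0 VC-HIT; vc=[4,10,2]
#15 0xb→b2/s0 VC-HIT; vc=[4,10,6]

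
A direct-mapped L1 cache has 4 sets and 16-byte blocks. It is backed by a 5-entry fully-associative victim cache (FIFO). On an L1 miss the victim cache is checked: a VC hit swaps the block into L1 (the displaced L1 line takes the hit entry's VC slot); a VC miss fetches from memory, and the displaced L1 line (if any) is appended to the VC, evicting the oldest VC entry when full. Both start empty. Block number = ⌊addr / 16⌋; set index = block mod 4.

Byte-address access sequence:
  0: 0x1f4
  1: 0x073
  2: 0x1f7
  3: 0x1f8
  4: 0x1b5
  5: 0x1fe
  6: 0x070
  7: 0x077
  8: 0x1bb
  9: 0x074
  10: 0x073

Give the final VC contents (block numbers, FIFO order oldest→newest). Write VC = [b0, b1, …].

0: 0x1f4 (blk 31, set 3) → MISS  vc=[]
1: 0x73 (blk 7, set 3) → MISS  vc=[31]
2: 0x1f7 (blk 31, set 3) → VC-HIT  vc=[7]
3: 0x1f8 (blk 31, set 3) → L1-HIT  vc=[7]
4: 0x1b5 (blk 27, set 3) → MISS  vc=[7, 31]
5: 0x1fe (blk 31, set 3) → VC-HIT  vc=[7, 27]
6: 0x70 (blk 7, set 3) → VC-HIT  vc=[31, 27]
7: 0x77 (blk 7, set 3) → L1-HIT  vc=[31, 27]
8: 0x1bb (blk 27, set 3) → VC-HIT  vc=[31, 7]
9: 0x74 (blk 7, set 3) → VC-HIT  vc=[31, 27]
10: 0x73 (blk 7, set 3) → L1-HIT  vc=[31, 27]

VC = [31, 27]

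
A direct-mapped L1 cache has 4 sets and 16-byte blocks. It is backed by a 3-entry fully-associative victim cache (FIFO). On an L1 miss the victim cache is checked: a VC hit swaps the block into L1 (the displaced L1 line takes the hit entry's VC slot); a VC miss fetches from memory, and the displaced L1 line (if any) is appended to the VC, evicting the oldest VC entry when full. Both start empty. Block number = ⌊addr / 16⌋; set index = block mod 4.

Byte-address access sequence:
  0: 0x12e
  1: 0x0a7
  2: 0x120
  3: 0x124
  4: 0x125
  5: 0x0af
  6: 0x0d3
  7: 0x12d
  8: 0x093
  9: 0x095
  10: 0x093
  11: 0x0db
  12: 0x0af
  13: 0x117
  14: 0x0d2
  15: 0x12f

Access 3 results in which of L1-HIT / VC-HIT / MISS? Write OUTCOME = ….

0: 0x12e (blk 18, set 2) → MISS  vc=[]
1: 0xa7 (blk 10, set 2) → MISS  vc=[18]
2: 0x120 (blk 18, set 2) → VC-HIT  vc=[10]
3: 0x124 (blk 18, set 2) → L1-HIT  vc=[10]
4: 0x125 (blk 18, set 2) → L1-HIT  vc=[10]
5: 0xaf (blk 10, set 2) → VC-HIT  vc=[18]
6: 0xd3 (blk 13, set 1) → MISS  vc=[18]
7: 0x12d (blk 18, set 2) → VC-HIT  vc=[10]
8: 0x93 (blk 9, set 1) → MISS  vc=[10, 13]
9: 0x95 (blk 9, set 1) → L1-HIT  vc=[10, 13]
10: 0x93 (blk 9, set 1) → L1-HIT  vc=[10, 13]
11: 0xdb (blk 13, set 1) → VC-HIT  vc=[10, 9]
12: 0xaf (blk 10, set 2) → VC-HIT  vc=[18, 9]
13: 0x117 (blk 17, set 1) → MISS  vc=[18, 9, 13]
14: 0xd2 (blk 13, set 1) → VC-HIT  vc=[18, 9, 17]
15: 0x12f (blk 18, set 2) → VC-HIT  vc=[10, 9, 17]

OUTCOME = L1-HIT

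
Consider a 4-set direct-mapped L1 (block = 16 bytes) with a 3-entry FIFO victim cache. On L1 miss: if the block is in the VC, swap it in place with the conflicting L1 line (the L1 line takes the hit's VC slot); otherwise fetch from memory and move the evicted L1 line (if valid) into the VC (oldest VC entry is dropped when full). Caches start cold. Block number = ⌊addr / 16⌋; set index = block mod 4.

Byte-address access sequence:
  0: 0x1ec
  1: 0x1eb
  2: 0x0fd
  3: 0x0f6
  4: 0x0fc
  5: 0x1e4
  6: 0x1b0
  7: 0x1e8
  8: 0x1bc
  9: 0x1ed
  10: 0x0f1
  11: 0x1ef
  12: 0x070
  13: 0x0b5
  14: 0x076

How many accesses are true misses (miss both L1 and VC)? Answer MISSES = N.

MISSES = 5

#0 0x1ec→b30/s2 MISS; vc=[]
#1 0x1eb→b30/s2 L1-HIT; vc=[]
#2 0xfd→b15/s3 MISS; vc=[]
#3 0xf6→b15/s3 L1-HIT; vc=[]
#4 0xfc→b15/s3 L1-HIT; vc=[]
#5 0x1e4→b30/s2 L1-HIT; vc=[]
#6 0x1b0→b27/s3 MISS; vc=[15]
#7 0x1e8→b30/s2 L1-HIT; vc=[15]
#8 0x1bc→b27/s3 L1-HIT; vc=[15]
#9 0x1ed→b30/s2 L1-HIT; vc=[15]
#10 0xf1→b15/s3 VC-HIT; vc=[27]
#11 0x1ef→b30/s2 L1-HIT; vc=[27]
#12 0x70→b7/s3 MISS; vc=[27,15]
#13 0xb5→b11/s3 MISS; vc=[27,15,7]
#14 0x76→b7/s3 VC-HIT; vc=[27,15,11]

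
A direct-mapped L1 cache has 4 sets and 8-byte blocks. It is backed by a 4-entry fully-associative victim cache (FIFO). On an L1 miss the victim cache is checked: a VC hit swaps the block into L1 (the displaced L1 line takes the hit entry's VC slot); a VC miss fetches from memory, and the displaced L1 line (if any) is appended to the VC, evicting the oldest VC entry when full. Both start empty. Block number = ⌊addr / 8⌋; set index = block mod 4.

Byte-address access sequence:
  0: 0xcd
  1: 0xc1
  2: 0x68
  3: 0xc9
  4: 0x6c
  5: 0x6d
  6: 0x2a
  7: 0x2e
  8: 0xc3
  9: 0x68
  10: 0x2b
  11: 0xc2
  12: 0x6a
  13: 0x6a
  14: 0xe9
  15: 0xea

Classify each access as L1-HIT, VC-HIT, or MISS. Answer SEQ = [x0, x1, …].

SEQ = [MISS, MISS, MISS, VC-HIT, VC-HIT, L1-HIT, MISS, L1-HIT, L1-HIT, VC-HIT, VC-HIT, L1-HIT, VC-HIT, L1-HIT, MISS, L1-HIT]

0: 0xcd (blk 25, set 1) → MISS  vc=[]
1: 0xc1 (blk 24, set 0) → MISS  vc=[]
2: 0x68 (blk 13, set 1) → MISS  vc=[25]
3: 0xc9 (blk 25, set 1) → VC-HIT  vc=[13]
4: 0x6c (blk 13, set 1) → VC-HIT  vc=[25]
5: 0x6d (blk 13, set 1) → L1-HIT  vc=[25]
6: 0x2a (blk 5, set 1) → MISS  vc=[25, 13]
7: 0x2e (blk 5, set 1) → L1-HIT  vc=[25, 13]
8: 0xc3 (blk 24, set 0) → L1-HIT  vc=[25, 13]
9: 0x68 (blk 13, set 1) → VC-HIT  vc=[25, 5]
10: 0x2b (blk 5, set 1) → VC-HIT  vc=[25, 13]
11: 0xc2 (blk 24, set 0) → L1-HIT  vc=[25, 13]
12: 0x6a (blk 13, set 1) → VC-HIT  vc=[25, 5]
13: 0x6a (blk 13, set 1) → L1-HIT  vc=[25, 5]
14: 0xe9 (blk 29, set 1) → MISS  vc=[25, 5, 13]
15: 0xea (blk 29, set 1) → L1-HIT  vc=[25, 5, 13]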